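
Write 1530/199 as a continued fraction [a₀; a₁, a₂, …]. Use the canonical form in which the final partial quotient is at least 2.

[7; 1, 2, 4, 1, 3, 3]

Apply division with remainder until the remainder is 0:
1530 ÷ 199 → quotient 7, remainder 137
199 ÷ 137 → quotient 1, remainder 62
137 ÷ 62 → quotient 2, remainder 13
62 ÷ 13 → quotient 4, remainder 10
13 ÷ 10 → quotient 1, remainder 3
10 ÷ 3 → quotient 3, remainder 1
3 ÷ 1 → quotient 3, remainder 0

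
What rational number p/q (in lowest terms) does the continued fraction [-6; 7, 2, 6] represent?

-569/97

Compute successive convergents:
a_0 = -6: -6/1
a_1 = 7: -41/7
a_2 = 2: -88/15
a_3 = 6: -569/97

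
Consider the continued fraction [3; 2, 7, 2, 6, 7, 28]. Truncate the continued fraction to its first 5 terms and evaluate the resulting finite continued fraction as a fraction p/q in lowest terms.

718/207

Compute successive convergents:
a_0 = 3: 3/1
a_1 = 2: 7/2
a_2 = 7: 52/15
a_3 = 2: 111/32
a_4 = 6: 718/207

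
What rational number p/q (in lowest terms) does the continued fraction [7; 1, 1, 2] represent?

38/5

Starting at the tail and folding back:
Start with 2.
1 + 1/(2/1) = 1 + 1/2 = 3/2
1 + 1/(3/2) = 1 + 2/3 = 5/3
7 + 1/(5/3) = 7 + 3/5 = 38/5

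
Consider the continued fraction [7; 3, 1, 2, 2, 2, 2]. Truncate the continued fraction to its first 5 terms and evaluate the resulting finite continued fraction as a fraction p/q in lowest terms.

a_0 = 7: 7/1
a_1 = 3: 22/3
a_2 = 1: 29/4
a_3 = 2: 80/11
a_4 = 2: 189/26

189/26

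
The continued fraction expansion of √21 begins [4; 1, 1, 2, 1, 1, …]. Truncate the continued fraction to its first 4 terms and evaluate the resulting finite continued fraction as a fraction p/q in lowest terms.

Use the convergent recurrence hₖ = aₖ·hₖ₋₁ + hₖ₋₂ (and likewise for the denominators kₖ):
a_0 = 4: 4/1
a_1 = 1: 5/1
a_2 = 1: 9/2
a_3 = 2: 23/5

23/5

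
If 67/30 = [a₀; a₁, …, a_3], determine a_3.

67 ÷ 30 → quotient 2, remainder 7
30 ÷ 7 → quotient 4, remainder 2
7 ÷ 2 → quotient 3, remainder 1
2 ÷ 1 → quotient 2, remainder 0

2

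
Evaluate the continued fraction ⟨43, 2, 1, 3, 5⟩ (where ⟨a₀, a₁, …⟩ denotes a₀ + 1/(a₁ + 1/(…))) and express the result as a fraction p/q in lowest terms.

Collapse the nested fraction from the inside out:
Start with 5.
3 + 1/(5/1) = 3 + 1/5 = 16/5
1 + 1/(16/5) = 1 + 5/16 = 21/16
2 + 1/(21/16) = 2 + 16/21 = 58/21
43 + 1/(58/21) = 43 + 21/58 = 2515/58

2515/58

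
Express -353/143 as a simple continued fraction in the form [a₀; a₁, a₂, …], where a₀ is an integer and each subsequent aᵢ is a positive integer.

Repeatedly divide and take the remainder:
-353 = -3·143 + 76, so a_0 = -3
143 = 1·76 + 67, so a_1 = 1
76 = 1·67 + 9, so a_2 = 1
67 = 7·9 + 4, so a_3 = 7
9 = 2·4 + 1, so a_4 = 2
4 = 4·1 + 0, so a_5 = 4

[-3; 1, 1, 7, 2, 4]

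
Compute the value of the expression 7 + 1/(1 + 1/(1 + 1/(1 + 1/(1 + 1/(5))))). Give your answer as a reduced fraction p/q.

213/28

Work from the innermost term outward:
Start with 5.
1 + 1/(5/1) = 1 + 1/5 = 6/5
1 + 1/(6/5) = 1 + 5/6 = 11/6
1 + 1/(11/6) = 1 + 6/11 = 17/11
1 + 1/(17/11) = 1 + 11/17 = 28/17
7 + 1/(28/17) = 7 + 17/28 = 213/28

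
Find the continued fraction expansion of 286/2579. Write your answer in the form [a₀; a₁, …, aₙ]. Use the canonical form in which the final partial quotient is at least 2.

286 ÷ 2579 → quotient 0, remainder 286
2579 ÷ 286 → quotient 9, remainder 5
286 ÷ 5 → quotient 57, remainder 1
5 ÷ 1 → quotient 5, remainder 0

[0; 9, 57, 5]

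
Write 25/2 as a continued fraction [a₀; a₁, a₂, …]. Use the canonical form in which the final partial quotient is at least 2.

[12; 2]

25 ÷ 2 → quotient 12, remainder 1
2 ÷ 1 → quotient 2, remainder 0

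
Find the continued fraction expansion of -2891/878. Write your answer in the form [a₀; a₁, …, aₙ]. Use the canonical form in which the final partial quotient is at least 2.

Repeatedly divide and take the remainder:
-2891 ÷ 878 → quotient -4, remainder 621
878 ÷ 621 → quotient 1, remainder 257
621 ÷ 257 → quotient 2, remainder 107
257 ÷ 107 → quotient 2, remainder 43
107 ÷ 43 → quotient 2, remainder 21
43 ÷ 21 → quotient 2, remainder 1
21 ÷ 1 → quotient 21, remainder 0

[-4; 1, 2, 2, 2, 2, 21]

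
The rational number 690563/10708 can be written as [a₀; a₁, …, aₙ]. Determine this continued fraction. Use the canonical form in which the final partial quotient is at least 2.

690563 = 64·10708 + 5251, so a_0 = 64
10708 = 2·5251 + 206, so a_1 = 2
5251 = 25·206 + 101, so a_2 = 25
206 = 2·101 + 4, so a_3 = 2
101 = 25·4 + 1, so a_4 = 25
4 = 4·1 + 0, so a_5 = 4

[64; 2, 25, 2, 25, 4]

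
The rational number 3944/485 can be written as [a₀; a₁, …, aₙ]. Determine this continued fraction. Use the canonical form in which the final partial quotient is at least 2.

[8; 7, 1, 1, 2, 1, 2, 3]

⌊3944/485⌋ = 8, remainder 64
⌊485/64⌋ = 7, remainder 37
⌊64/37⌋ = 1, remainder 27
⌊37/27⌋ = 1, remainder 10
⌊27/10⌋ = 2, remainder 7
⌊10/7⌋ = 1, remainder 3
⌊7/3⌋ = 2, remainder 1
⌊3/1⌋ = 3, remainder 0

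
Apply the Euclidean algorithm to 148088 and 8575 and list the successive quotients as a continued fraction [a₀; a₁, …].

Run the Euclidean algorithm, recording each quotient:
⌊148088/8575⌋ = 17, remainder 2313
⌊8575/2313⌋ = 3, remainder 1636
⌊2313/1636⌋ = 1, remainder 677
⌊1636/677⌋ = 2, remainder 282
⌊677/282⌋ = 2, remainder 113
⌊282/113⌋ = 2, remainder 56
⌊113/56⌋ = 2, remainder 1
⌊56/1⌋ = 56, remainder 0

[17; 3, 1, 2, 2, 2, 2, 56]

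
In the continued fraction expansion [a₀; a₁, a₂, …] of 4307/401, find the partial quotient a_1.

1

4307 ÷ 401 → quotient 10, remainder 297
401 ÷ 297 → quotient 1, remainder 104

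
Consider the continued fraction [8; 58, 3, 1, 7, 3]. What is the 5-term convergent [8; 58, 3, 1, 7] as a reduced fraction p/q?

Build up convergents one term at a time:
a_0 = 8: 8/1
a_1 = 58: 465/58
a_2 = 3: 1403/175
a_3 = 1: 1868/233
a_4 = 7: 14479/1806

14479/1806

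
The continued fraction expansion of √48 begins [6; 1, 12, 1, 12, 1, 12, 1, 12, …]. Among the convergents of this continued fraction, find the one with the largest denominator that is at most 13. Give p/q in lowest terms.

a_0 = 6: 6/1  (≤ bound)
a_1 = 1: 7/1  (≤ bound)
a_2 = 12: 90/13  (≤ bound)
a_3 = 1: 97/14  (> 13, stop)

90/13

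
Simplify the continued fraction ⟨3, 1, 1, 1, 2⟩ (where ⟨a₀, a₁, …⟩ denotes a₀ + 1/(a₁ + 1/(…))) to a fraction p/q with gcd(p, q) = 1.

29/8

Work from the innermost term outward:
Start with 2.
1 + 1/(2/1) = 1 + 1/2 = 3/2
1 + 1/(3/2) = 1 + 2/3 = 5/3
1 + 1/(5/3) = 1 + 3/5 = 8/5
3 + 1/(8/5) = 3 + 5/8 = 29/8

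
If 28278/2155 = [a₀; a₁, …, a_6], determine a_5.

1

Run the Euclidean algorithm, recording each quotient:
28278 = 13·2155 + 263, so a_0 = 13
2155 = 8·263 + 51, so a_1 = 8
263 = 5·51 + 8, so a_2 = 5
51 = 6·8 + 3, so a_3 = 6
8 = 2·3 + 2, so a_4 = 2
3 = 1·2 + 1, so a_5 = 1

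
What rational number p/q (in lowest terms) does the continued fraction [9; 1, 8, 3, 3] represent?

Starting at the tail and folding back:
Start with 3.
3 + 1/(3/1) = 3 + 1/3 = 10/3
8 + 1/(10/3) = 8 + 3/10 = 83/10
1 + 1/(83/10) = 1 + 10/83 = 93/83
9 + 1/(93/83) = 9 + 83/93 = 920/93

920/93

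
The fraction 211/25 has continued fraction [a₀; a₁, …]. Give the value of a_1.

2

211 = 8·25 + 11, so a_0 = 8
25 = 2·11 + 3, so a_1 = 2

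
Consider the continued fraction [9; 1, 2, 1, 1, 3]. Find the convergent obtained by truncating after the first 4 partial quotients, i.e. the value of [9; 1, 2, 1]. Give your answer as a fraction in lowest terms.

Use the convergent recurrence hₖ = aₖ·hₖ₋₁ + hₖ₋₂ (and likewise for the denominators kₖ):
a_0 = 9: 9/1
a_1 = 1: 10/1
a_2 = 2: 29/3
a_3 = 1: 39/4

39/4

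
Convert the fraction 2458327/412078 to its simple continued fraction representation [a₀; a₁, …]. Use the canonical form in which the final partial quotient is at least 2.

[5; 1, 28, 7, 9, 8, 13, 2]

⌊2458327/412078⌋ = 5, remainder 397937
⌊412078/397937⌋ = 1, remainder 14141
⌊397937/14141⌋ = 28, remainder 1989
⌊14141/1989⌋ = 7, remainder 218
⌊1989/218⌋ = 9, remainder 27
⌊218/27⌋ = 8, remainder 2
⌊27/2⌋ = 13, remainder 1
⌊2/1⌋ = 2, remainder 0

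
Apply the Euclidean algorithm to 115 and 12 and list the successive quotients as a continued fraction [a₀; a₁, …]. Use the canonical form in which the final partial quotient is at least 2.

[9; 1, 1, 2, 2]

115 = 9·12 + 7, so a_0 = 9
12 = 1·7 + 5, so a_1 = 1
7 = 1·5 + 2, so a_2 = 1
5 = 2·2 + 1, so a_3 = 2
2 = 2·1 + 0, so a_4 = 2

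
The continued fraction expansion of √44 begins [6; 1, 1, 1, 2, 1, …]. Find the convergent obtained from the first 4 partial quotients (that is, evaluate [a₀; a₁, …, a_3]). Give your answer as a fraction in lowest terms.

20/3

Start with 1.
1 + 1/(1/1) = 1 + 1/1 = 2/1
1 + 1/(2/1) = 1 + 1/2 = 3/2
6 + 1/(3/2) = 6 + 2/3 = 20/3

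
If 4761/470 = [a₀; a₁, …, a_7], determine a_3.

Apply division with remainder until the remainder is 0:
4761 = 10·470 + 61, so a_0 = 10
470 = 7·61 + 43, so a_1 = 7
61 = 1·43 + 18, so a_2 = 1
43 = 2·18 + 7, so a_3 = 2

2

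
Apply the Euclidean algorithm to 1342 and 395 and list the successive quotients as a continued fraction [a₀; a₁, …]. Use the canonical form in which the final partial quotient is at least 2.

⌊1342/395⌋ = 3, remainder 157
⌊395/157⌋ = 2, remainder 81
⌊157/81⌋ = 1, remainder 76
⌊81/76⌋ = 1, remainder 5
⌊76/5⌋ = 15, remainder 1
⌊5/1⌋ = 5, remainder 0

[3; 2, 1, 1, 15, 5]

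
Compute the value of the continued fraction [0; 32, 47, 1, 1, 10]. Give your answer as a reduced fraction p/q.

998/31957

Build up convergents one term at a time:
a_0 = 0: 0/1
a_1 = 32: 1/32
a_2 = 47: 47/1505
a_3 = 1: 48/1537
a_4 = 1: 95/3042
a_5 = 10: 998/31957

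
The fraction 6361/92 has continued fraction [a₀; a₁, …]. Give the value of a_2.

13

Run the Euclidean algorithm, recording each quotient:
⌊6361/92⌋ = 69, remainder 13
⌊92/13⌋ = 7, remainder 1
⌊13/1⌋ = 13, remainder 0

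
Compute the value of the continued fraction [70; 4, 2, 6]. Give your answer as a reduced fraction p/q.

4073/58

Start with 6.
2 + 1/(6/1) = 2 + 1/6 = 13/6
4 + 1/(13/6) = 4 + 6/13 = 58/13
70 + 1/(58/13) = 70 + 13/58 = 4073/58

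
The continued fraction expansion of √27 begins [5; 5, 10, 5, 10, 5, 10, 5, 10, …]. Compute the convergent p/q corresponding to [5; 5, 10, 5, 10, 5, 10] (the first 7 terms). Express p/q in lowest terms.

716035/137801

Build up convergents one term at a time:
a_0 = 5: 5/1
a_1 = 5: 26/5
a_2 = 10: 265/51
a_3 = 5: 1351/260
a_4 = 10: 13775/2651
a_5 = 5: 70226/13515
a_6 = 10: 716035/137801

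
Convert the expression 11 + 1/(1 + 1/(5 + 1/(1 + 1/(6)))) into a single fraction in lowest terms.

Build up convergents one term at a time:
a_0 = 11: 11/1
a_1 = 1: 12/1
a_2 = 5: 71/6
a_3 = 1: 83/7
a_4 = 6: 569/48

569/48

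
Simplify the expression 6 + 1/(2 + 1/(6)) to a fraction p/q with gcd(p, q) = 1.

Start with 6.
2 + 1/(6/1) = 2 + 1/6 = 13/6
6 + 1/(13/6) = 6 + 6/13 = 84/13

84/13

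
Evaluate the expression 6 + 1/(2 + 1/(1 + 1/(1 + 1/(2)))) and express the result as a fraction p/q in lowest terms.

a_0 = 6: 6/1
a_1 = 2: 13/2
a_2 = 1: 19/3
a_3 = 1: 32/5
a_4 = 2: 83/13

83/13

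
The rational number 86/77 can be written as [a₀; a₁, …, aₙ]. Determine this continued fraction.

[1; 8, 1, 1, 4]

Run the Euclidean algorithm, recording each quotient:
⌊86/77⌋ = 1, remainder 9
⌊77/9⌋ = 8, remainder 5
⌊9/5⌋ = 1, remainder 4
⌊5/4⌋ = 1, remainder 1
⌊4/1⌋ = 4, remainder 0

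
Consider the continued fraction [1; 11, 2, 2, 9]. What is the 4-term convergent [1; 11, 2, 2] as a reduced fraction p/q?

62/57

Start with 2.
2 + 1/(2/1) = 2 + 1/2 = 5/2
11 + 1/(5/2) = 11 + 2/5 = 57/5
1 + 1/(57/5) = 1 + 5/57 = 62/57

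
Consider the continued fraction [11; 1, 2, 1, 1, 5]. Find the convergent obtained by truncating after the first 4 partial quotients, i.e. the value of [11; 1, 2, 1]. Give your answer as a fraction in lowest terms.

Starting at the tail and folding back:
Start with 1.
2 + 1/(1/1) = 2 + 1/1 = 3/1
1 + 1/(3/1) = 1 + 1/3 = 4/3
11 + 1/(4/3) = 11 + 3/4 = 47/4

47/4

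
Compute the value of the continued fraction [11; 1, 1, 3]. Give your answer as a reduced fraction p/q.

a_0 = 11: 11/1
a_1 = 1: 12/1
a_2 = 1: 23/2
a_3 = 3: 81/7

81/7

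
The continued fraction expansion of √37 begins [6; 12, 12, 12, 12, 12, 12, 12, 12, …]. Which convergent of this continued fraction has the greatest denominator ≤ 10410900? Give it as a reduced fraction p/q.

18798954/3090529

a_0 = 6: 6/1  (≤ bound)
a_1 = 12: 73/12  (≤ bound)
a_2 = 12: 882/145  (≤ bound)
a_3 = 12: 10657/1752  (≤ bound)
a_4 = 12: 128766/21169  (≤ bound)
a_5 = 12: 1555849/255780  (≤ bound)
a_6 = 12: 18798954/3090529  (≤ bound)
a_7 = 12: 227143297/37342128  (> 10410900, stop)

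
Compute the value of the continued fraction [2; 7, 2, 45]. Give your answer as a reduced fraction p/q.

1455/682

Start with 45.
2 + 1/(45/1) = 2 + 1/45 = 91/45
7 + 1/(91/45) = 7 + 45/91 = 682/91
2 + 1/(682/91) = 2 + 91/682 = 1455/682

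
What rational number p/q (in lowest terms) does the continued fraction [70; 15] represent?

Start with 15.
70 + 1/(15/1) = 70 + 1/15 = 1051/15

1051/15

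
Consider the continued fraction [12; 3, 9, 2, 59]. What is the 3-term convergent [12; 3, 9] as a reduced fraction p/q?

Starting at the tail and folding back:
Start with 9.
3 + 1/(9/1) = 3 + 1/9 = 28/9
12 + 1/(28/9) = 12 + 9/28 = 345/28

345/28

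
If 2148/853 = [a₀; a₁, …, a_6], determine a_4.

3

2148 ÷ 853 → quotient 2, remainder 442
853 ÷ 442 → quotient 1, remainder 411
442 ÷ 411 → quotient 1, remainder 31
411 ÷ 31 → quotient 13, remainder 8
31 ÷ 8 → quotient 3, remainder 7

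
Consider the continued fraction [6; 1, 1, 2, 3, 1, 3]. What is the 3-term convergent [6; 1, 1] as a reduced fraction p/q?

13/2

Collapse the nested fraction from the inside out:
Start with 1.
1 + 1/(1/1) = 1 + 1/1 = 2/1
6 + 1/(2/1) = 6 + 1/2 = 13/2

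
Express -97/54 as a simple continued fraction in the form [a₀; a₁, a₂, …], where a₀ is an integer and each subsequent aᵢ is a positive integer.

Apply division with remainder until the remainder is 0:
-97 = -2·54 + 11, so a_0 = -2
54 = 4·11 + 10, so a_1 = 4
11 = 1·10 + 1, so a_2 = 1
10 = 10·1 + 0, so a_3 = 10

[-2; 4, 1, 10]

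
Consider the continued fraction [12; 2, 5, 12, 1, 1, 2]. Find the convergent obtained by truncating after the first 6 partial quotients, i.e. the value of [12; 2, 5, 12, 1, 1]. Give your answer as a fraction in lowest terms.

a_0 = 12: 12/1
a_1 = 2: 25/2
a_2 = 5: 137/11
a_3 = 12: 1669/134
a_4 = 1: 1806/145
a_5 = 1: 3475/279

3475/279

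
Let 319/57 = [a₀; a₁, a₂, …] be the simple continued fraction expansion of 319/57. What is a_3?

Run the Euclidean algorithm, recording each quotient:
319 = 5·57 + 34, so a_0 = 5
57 = 1·34 + 23, so a_1 = 1
34 = 1·23 + 11, so a_2 = 1
23 = 2·11 + 1, so a_3 = 2

2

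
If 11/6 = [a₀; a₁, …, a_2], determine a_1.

1

11 = 1·6 + 5, so a_0 = 1
6 = 1·5 + 1, so a_1 = 1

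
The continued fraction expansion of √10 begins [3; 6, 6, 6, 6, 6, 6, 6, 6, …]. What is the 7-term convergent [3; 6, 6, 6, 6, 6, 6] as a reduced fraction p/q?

168717/53353

Build up convergents one term at a time:
a_0 = 3: 3/1
a_1 = 6: 19/6
a_2 = 6: 117/37
a_3 = 6: 721/228
a_4 = 6: 4443/1405
a_5 = 6: 27379/8658
a_6 = 6: 168717/53353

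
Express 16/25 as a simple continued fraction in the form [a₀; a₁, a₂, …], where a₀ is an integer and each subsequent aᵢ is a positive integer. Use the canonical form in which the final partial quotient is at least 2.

16 = 0·25 + 16, so a_0 = 0
25 = 1·16 + 9, so a_1 = 1
16 = 1·9 + 7, so a_2 = 1
9 = 1·7 + 2, so a_3 = 1
7 = 3·2 + 1, so a_4 = 3
2 = 2·1 + 0, so a_5 = 2

[0; 1, 1, 1, 3, 2]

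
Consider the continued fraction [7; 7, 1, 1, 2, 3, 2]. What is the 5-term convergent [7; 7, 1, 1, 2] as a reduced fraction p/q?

271/38

a_0 = 7: 7/1
a_1 = 7: 50/7
a_2 = 1: 57/8
a_3 = 1: 107/15
a_4 = 2: 271/38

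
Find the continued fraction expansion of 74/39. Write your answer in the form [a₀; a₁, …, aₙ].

[1; 1, 8, 1, 3]

Repeatedly divide and take the remainder:
⌊74/39⌋ = 1, remainder 35
⌊39/35⌋ = 1, remainder 4
⌊35/4⌋ = 8, remainder 3
⌊4/3⌋ = 1, remainder 1
⌊3/1⌋ = 3, remainder 0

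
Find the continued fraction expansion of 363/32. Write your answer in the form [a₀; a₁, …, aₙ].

[11; 2, 1, 10]

Run the Euclidean algorithm, recording each quotient:
363 = 11·32 + 11, so a_0 = 11
32 = 2·11 + 10, so a_1 = 2
11 = 1·10 + 1, so a_2 = 1
10 = 10·1 + 0, so a_3 = 10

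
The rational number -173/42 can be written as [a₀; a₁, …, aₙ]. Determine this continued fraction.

Apply division with remainder until the remainder is 0:
-173 = -5·42 + 37, so a_0 = -5
42 = 1·37 + 5, so a_1 = 1
37 = 7·5 + 2, so a_2 = 7
5 = 2·2 + 1, so a_3 = 2
2 = 2·1 + 0, so a_4 = 2

[-5; 1, 7, 2, 2]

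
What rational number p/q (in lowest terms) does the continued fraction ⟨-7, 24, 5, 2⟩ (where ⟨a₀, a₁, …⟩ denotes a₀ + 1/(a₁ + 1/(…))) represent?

a_0 = -7: -7/1
a_1 = 24: -167/24
a_2 = 5: -842/121
a_3 = 2: -1851/266

-1851/266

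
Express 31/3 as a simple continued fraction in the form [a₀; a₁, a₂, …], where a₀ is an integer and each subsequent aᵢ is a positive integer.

[10; 3]

Apply division with remainder until the remainder is 0:
31 = 10·3 + 1, so a_0 = 10
3 = 3·1 + 0, so a_1 = 3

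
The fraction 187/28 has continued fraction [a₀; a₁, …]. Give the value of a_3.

9

Run the Euclidean algorithm, recording each quotient:
187 = 6·28 + 19, so a_0 = 6
28 = 1·19 + 9, so a_1 = 1
19 = 2·9 + 1, so a_2 = 2
9 = 9·1 + 0, so a_3 = 9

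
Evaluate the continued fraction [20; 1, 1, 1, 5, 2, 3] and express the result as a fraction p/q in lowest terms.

2643/128

Start with 3.
2 + 1/(3/1) = 2 + 1/3 = 7/3
5 + 1/(7/3) = 5 + 3/7 = 38/7
1 + 1/(38/7) = 1 + 7/38 = 45/38
1 + 1/(45/38) = 1 + 38/45 = 83/45
1 + 1/(83/45) = 1 + 45/83 = 128/83
20 + 1/(128/83) = 20 + 83/128 = 2643/128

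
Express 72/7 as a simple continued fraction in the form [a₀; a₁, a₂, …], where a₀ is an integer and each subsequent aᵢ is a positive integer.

72 = 10·7 + 2, so a_0 = 10
7 = 3·2 + 1, so a_1 = 3
2 = 2·1 + 0, so a_2 = 2

[10; 3, 2]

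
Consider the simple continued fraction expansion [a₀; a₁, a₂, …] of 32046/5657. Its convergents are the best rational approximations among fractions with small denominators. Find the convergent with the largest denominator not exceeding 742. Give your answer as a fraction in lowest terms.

a_0 = 5: 5/1  (≤ bound)
a_1 = 1: 6/1  (≤ bound)
a_2 = 1: 11/2  (≤ bound)
a_3 = 1: 17/3  (≤ bound)
a_4 = 60: 1031/182  (≤ bound)
a_5 = 6: 6203/1095  (> 742, stop)

1031/182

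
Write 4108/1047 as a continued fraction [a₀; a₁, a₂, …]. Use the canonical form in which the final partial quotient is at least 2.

4108 ÷ 1047 → quotient 3, remainder 967
1047 ÷ 967 → quotient 1, remainder 80
967 ÷ 80 → quotient 12, remainder 7
80 ÷ 7 → quotient 11, remainder 3
7 ÷ 3 → quotient 2, remainder 1
3 ÷ 1 → quotient 3, remainder 0

[3; 1, 12, 11, 2, 3]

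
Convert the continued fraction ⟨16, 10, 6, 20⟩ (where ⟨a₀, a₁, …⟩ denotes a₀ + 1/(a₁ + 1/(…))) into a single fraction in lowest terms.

Start with 20.
6 + 1/(20/1) = 6 + 1/20 = 121/20
10 + 1/(121/20) = 10 + 20/121 = 1230/121
16 + 1/(1230/121) = 16 + 121/1230 = 19801/1230

19801/1230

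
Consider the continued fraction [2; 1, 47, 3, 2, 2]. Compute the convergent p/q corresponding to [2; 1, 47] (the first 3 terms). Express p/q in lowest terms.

143/48

Start with 47.
1 + 1/(47/1) = 1 + 1/47 = 48/47
2 + 1/(48/47) = 2 + 47/48 = 143/48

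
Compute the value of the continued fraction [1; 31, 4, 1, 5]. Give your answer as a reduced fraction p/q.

934/905

Compute successive convergents:
a_0 = 1: 1/1
a_1 = 31: 32/31
a_2 = 4: 129/125
a_3 = 1: 161/156
a_4 = 5: 934/905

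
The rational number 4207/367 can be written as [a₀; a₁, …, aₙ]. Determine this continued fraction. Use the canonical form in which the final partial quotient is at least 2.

[11; 2, 6, 3, 2, 1, 2]

4207 ÷ 367 → quotient 11, remainder 170
367 ÷ 170 → quotient 2, remainder 27
170 ÷ 27 → quotient 6, remainder 8
27 ÷ 8 → quotient 3, remainder 3
8 ÷ 3 → quotient 2, remainder 2
3 ÷ 2 → quotient 1, remainder 1
2 ÷ 1 → quotient 2, remainder 0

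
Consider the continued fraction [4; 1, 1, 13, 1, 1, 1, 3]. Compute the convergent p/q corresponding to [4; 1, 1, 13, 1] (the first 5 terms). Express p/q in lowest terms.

131/29

Build up convergents one term at a time:
a_0 = 4: 4/1
a_1 = 1: 5/1
a_2 = 1: 9/2
a_3 = 13: 122/27
a_4 = 1: 131/29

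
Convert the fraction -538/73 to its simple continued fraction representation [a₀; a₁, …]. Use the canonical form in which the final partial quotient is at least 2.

[-8; 1, 1, 1, 2, 2, 1, 2]

-538 = -8·73 + 46, so a_0 = -8
73 = 1·46 + 27, so a_1 = 1
46 = 1·27 + 19, so a_2 = 1
27 = 1·19 + 8, so a_3 = 1
19 = 2·8 + 3, so a_4 = 2
8 = 2·3 + 2, so a_5 = 2
3 = 1·2 + 1, so a_6 = 1
2 = 2·1 + 0, so a_7 = 2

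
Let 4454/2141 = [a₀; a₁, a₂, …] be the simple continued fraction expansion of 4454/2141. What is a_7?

2

4454 = 2·2141 + 172, so a_0 = 2
2141 = 12·172 + 77, so a_1 = 12
172 = 2·77 + 18, so a_2 = 2
77 = 4·18 + 5, so a_3 = 4
18 = 3·5 + 3, so a_4 = 3
5 = 1·3 + 2, so a_5 = 1
3 = 1·2 + 1, so a_6 = 1
2 = 2·1 + 0, so a_7 = 2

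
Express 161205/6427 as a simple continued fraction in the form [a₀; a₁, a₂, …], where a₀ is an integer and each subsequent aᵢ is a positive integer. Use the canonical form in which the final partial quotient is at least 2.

Run the Euclidean algorithm, recording each quotient:
161205 = 25·6427 + 530, so a_0 = 25
6427 = 12·530 + 67, so a_1 = 12
530 = 7·67 + 61, so a_2 = 7
67 = 1·61 + 6, so a_3 = 1
61 = 10·6 + 1, so a_4 = 10
6 = 6·1 + 0, so a_5 = 6

[25; 12, 7, 1, 10, 6]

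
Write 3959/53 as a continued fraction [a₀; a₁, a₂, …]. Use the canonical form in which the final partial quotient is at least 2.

[74; 1, 2, 3, 5]

Run the Euclidean algorithm, recording each quotient:
3959 ÷ 53 → quotient 74, remainder 37
53 ÷ 37 → quotient 1, remainder 16
37 ÷ 16 → quotient 2, remainder 5
16 ÷ 5 → quotient 3, remainder 1
5 ÷ 1 → quotient 5, remainder 0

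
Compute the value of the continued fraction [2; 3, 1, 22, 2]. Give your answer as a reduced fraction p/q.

419/186

a_0 = 2: 2/1
a_1 = 3: 7/3
a_2 = 1: 9/4
a_3 = 22: 205/91
a_4 = 2: 419/186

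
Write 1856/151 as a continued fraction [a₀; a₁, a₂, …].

[12; 3, 2, 3, 6]

Repeatedly divide and take the remainder:
1856 = 12·151 + 44, so a_0 = 12
151 = 3·44 + 19, so a_1 = 3
44 = 2·19 + 6, so a_2 = 2
19 = 3·6 + 1, so a_3 = 3
6 = 6·1 + 0, so a_4 = 6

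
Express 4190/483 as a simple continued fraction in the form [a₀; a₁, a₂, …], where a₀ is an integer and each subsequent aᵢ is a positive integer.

[8; 1, 2, 13, 12]

Repeatedly divide and take the remainder:
⌊4190/483⌋ = 8, remainder 326
⌊483/326⌋ = 1, remainder 157
⌊326/157⌋ = 2, remainder 12
⌊157/12⌋ = 13, remainder 1
⌊12/1⌋ = 12, remainder 0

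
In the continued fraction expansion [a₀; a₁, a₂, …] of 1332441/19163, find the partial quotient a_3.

7

1332441 ÷ 19163 → quotient 69, remainder 10194
19163 ÷ 10194 → quotient 1, remainder 8969
10194 ÷ 8969 → quotient 1, remainder 1225
8969 ÷ 1225 → quotient 7, remainder 394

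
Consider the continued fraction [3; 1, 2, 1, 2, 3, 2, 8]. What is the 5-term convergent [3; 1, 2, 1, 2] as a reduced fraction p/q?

Start with 2.
1 + 1/(2/1) = 1 + 1/2 = 3/2
2 + 1/(3/2) = 2 + 2/3 = 8/3
1 + 1/(8/3) = 1 + 3/8 = 11/8
3 + 1/(11/8) = 3 + 8/11 = 41/11

41/11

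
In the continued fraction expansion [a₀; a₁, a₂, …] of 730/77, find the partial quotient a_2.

Run the Euclidean algorithm, recording each quotient:
730 = 9·77 + 37, so a_0 = 9
77 = 2·37 + 3, so a_1 = 2
37 = 12·3 + 1, so a_2 = 12

12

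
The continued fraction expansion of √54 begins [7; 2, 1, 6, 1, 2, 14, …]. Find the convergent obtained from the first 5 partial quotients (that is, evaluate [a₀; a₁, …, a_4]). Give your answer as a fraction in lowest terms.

Start with 1.
6 + 1/(1/1) = 6 + 1/1 = 7/1
1 + 1/(7/1) = 1 + 1/7 = 8/7
2 + 1/(8/7) = 2 + 7/8 = 23/8
7 + 1/(23/8) = 7 + 8/23 = 169/23

169/23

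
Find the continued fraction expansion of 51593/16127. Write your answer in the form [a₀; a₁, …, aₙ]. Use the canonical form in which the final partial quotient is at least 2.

Apply division with remainder until the remainder is 0:
⌊51593/16127⌋ = 3, remainder 3212
⌊16127/3212⌋ = 5, remainder 67
⌊3212/67⌋ = 47, remainder 63
⌊67/63⌋ = 1, remainder 4
⌊63/4⌋ = 15, remainder 3
⌊4/3⌋ = 1, remainder 1
⌊3/1⌋ = 3, remainder 0

[3; 5, 47, 1, 15, 1, 3]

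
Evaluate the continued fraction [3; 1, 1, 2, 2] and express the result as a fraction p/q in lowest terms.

43/12

Build up convergents one term at a time:
a_0 = 3: 3/1
a_1 = 1: 4/1
a_2 = 1: 7/2
a_3 = 2: 18/5
a_4 = 2: 43/12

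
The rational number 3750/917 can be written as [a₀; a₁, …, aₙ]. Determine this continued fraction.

[4; 11, 5, 2, 7]

3750 ÷ 917 → quotient 4, remainder 82
917 ÷ 82 → quotient 11, remainder 15
82 ÷ 15 → quotient 5, remainder 7
15 ÷ 7 → quotient 2, remainder 1
7 ÷ 1 → quotient 7, remainder 0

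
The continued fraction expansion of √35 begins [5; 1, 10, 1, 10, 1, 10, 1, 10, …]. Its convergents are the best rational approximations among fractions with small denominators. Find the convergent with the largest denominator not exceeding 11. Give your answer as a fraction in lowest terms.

65/11

List convergents until the denominator exceeds the bound:
a_0 = 5: 5/1  (≤ bound)
a_1 = 1: 6/1  (≤ bound)
a_2 = 10: 65/11  (≤ bound)
a_3 = 1: 71/12  (> 11, stop)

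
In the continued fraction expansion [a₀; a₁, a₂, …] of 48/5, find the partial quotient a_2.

48 ÷ 5 → quotient 9, remainder 3
5 ÷ 3 → quotient 1, remainder 2
3 ÷ 2 → quotient 1, remainder 1

1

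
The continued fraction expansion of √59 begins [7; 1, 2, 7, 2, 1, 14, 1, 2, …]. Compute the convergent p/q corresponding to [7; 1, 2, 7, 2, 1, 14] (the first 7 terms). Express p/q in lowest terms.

7781/1013

Work from the innermost term outward:
Start with 14.
1 + 1/(14/1) = 1 + 1/14 = 15/14
2 + 1/(15/14) = 2 + 14/15 = 44/15
7 + 1/(44/15) = 7 + 15/44 = 323/44
2 + 1/(323/44) = 2 + 44/323 = 690/323
1 + 1/(690/323) = 1 + 323/690 = 1013/690
7 + 1/(1013/690) = 7 + 690/1013 = 7781/1013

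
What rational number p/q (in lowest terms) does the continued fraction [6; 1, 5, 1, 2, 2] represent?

322/47

Build up convergents one term at a time:
a_0 = 6: 6/1
a_1 = 1: 7/1
a_2 = 5: 41/6
a_3 = 1: 48/7
a_4 = 2: 137/20
a_5 = 2: 322/47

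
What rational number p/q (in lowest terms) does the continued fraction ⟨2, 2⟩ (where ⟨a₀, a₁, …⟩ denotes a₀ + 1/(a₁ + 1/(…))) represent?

Starting at the tail and folding back:
Start with 2.
2 + 1/(2/1) = 2 + 1/2 = 5/2

5/2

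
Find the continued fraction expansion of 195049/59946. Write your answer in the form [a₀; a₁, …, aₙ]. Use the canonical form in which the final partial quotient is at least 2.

⌊195049/59946⌋ = 3, remainder 15211
⌊59946/15211⌋ = 3, remainder 14313
⌊15211/14313⌋ = 1, remainder 898
⌊14313/898⌋ = 15, remainder 843
⌊898/843⌋ = 1, remainder 55
⌊843/55⌋ = 15, remainder 18
⌊55/18⌋ = 3, remainder 1
⌊18/1⌋ = 18, remainder 0

[3; 3, 1, 15, 1, 15, 3, 18]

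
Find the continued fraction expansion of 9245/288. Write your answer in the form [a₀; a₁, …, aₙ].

Run the Euclidean algorithm, recording each quotient:
⌊9245/288⌋ = 32, remainder 29
⌊288/29⌋ = 9, remainder 27
⌊29/27⌋ = 1, remainder 2
⌊27/2⌋ = 13, remainder 1
⌊2/1⌋ = 2, remainder 0

[32; 9, 1, 13, 2]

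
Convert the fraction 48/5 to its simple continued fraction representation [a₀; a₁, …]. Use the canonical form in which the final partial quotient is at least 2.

48 ÷ 5 → quotient 9, remainder 3
5 ÷ 3 → quotient 1, remainder 2
3 ÷ 2 → quotient 1, remainder 1
2 ÷ 1 → quotient 2, remainder 0

[9; 1, 1, 2]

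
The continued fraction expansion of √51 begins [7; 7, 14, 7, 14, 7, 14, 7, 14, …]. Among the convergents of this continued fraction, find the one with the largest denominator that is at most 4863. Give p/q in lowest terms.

a_0 = 7: 7/1  (≤ bound)
a_1 = 7: 50/7  (≤ bound)
a_2 = 14: 707/99  (≤ bound)
a_3 = 7: 4999/700  (≤ bound)
a_4 = 14: 70693/9899  (> 4863, stop)

4999/700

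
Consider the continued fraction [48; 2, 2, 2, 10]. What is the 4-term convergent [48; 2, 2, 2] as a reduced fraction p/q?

581/12

Start with 2.
2 + 1/(2/1) = 2 + 1/2 = 5/2
2 + 1/(5/2) = 2 + 2/5 = 12/5
48 + 1/(12/5) = 48 + 5/12 = 581/12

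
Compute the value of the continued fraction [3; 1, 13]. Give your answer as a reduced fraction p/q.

55/14

Start with 13.
1 + 1/(13/1) = 1 + 1/13 = 14/13
3 + 1/(14/13) = 3 + 13/14 = 55/14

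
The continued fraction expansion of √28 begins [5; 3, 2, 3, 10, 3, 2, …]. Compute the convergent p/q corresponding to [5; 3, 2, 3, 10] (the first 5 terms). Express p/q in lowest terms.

1307/247

Build up convergents one term at a time:
a_0 = 5: 5/1
a_1 = 3: 16/3
a_2 = 2: 37/7
a_3 = 3: 127/24
a_4 = 10: 1307/247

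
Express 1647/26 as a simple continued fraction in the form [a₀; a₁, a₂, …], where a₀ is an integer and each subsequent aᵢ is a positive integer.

[63; 2, 1, 8]

1647 ÷ 26 → quotient 63, remainder 9
26 ÷ 9 → quotient 2, remainder 8
9 ÷ 8 → quotient 1, remainder 1
8 ÷ 1 → quotient 8, remainder 0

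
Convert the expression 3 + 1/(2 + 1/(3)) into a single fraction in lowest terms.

Start with 3.
2 + 1/(3/1) = 2 + 1/3 = 7/3
3 + 1/(7/3) = 3 + 3/7 = 24/7

24/7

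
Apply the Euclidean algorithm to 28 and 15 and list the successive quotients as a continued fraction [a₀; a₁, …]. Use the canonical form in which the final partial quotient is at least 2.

[1; 1, 6, 2]

Run the Euclidean algorithm, recording each quotient:
28 = 1·15 + 13, so a_0 = 1
15 = 1·13 + 2, so a_1 = 1
13 = 6·2 + 1, so a_2 = 6
2 = 2·1 + 0, so a_3 = 2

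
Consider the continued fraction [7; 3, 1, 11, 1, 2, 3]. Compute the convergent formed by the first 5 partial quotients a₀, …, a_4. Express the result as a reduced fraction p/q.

370/51

Start with 1.
11 + 1/(1/1) = 11 + 1/1 = 12/1
1 + 1/(12/1) = 1 + 1/12 = 13/12
3 + 1/(13/12) = 3 + 12/13 = 51/13
7 + 1/(51/13) = 7 + 13/51 = 370/51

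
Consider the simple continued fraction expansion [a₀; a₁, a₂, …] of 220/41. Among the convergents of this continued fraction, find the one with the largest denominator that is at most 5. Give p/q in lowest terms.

a_0 = 5: 5/1  (≤ bound)
a_1 = 2: 11/2  (≤ bound)
a_2 = 1: 16/3  (≤ bound)
a_3 = 2: 43/8  (> 5, stop)

16/3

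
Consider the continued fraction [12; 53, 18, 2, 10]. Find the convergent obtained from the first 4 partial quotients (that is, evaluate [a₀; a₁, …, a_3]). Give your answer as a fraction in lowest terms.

Start with 2.
18 + 1/(2/1) = 18 + 1/2 = 37/2
53 + 1/(37/2) = 53 + 2/37 = 1963/37
12 + 1/(1963/37) = 12 + 37/1963 = 23593/1963

23593/1963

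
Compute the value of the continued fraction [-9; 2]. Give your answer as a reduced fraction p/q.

a_0 = -9: -9/1
a_1 = 2: -17/2

-17/2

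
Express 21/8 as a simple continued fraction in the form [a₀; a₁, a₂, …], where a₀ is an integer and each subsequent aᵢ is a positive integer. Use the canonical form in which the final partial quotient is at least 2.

Repeatedly divide and take the remainder:
⌊21/8⌋ = 2, remainder 5
⌊8/5⌋ = 1, remainder 3
⌊5/3⌋ = 1, remainder 2
⌊3/2⌋ = 1, remainder 1
⌊2/1⌋ = 2, remainder 0

[2; 1, 1, 1, 2]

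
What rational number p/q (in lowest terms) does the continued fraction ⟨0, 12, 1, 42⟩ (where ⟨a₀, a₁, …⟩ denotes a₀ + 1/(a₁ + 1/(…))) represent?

Start with 42.
1 + 1/(42/1) = 1 + 1/42 = 43/42
12 + 1/(43/42) = 12 + 42/43 = 558/43
0 + 1/(558/43) = 0 + 43/558 = 43/558

43/558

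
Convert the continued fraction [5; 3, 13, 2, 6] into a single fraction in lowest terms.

2865/538

Start with 6.
2 + 1/(6/1) = 2 + 1/6 = 13/6
13 + 1/(13/6) = 13 + 6/13 = 175/13
3 + 1/(175/13) = 3 + 13/175 = 538/175
5 + 1/(538/175) = 5 + 175/538 = 2865/538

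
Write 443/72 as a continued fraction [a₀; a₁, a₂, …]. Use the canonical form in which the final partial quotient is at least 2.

[6; 6, 1, 1, 5]

Run the Euclidean algorithm, recording each quotient:
⌊443/72⌋ = 6, remainder 11
⌊72/11⌋ = 6, remainder 6
⌊11/6⌋ = 1, remainder 5
⌊6/5⌋ = 1, remainder 1
⌊5/1⌋ = 5, remainder 0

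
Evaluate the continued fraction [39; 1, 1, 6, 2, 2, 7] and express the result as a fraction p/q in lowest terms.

Start with 7.
2 + 1/(7/1) = 2 + 1/7 = 15/7
2 + 1/(15/7) = 2 + 7/15 = 37/15
6 + 1/(37/15) = 6 + 15/37 = 237/37
1 + 1/(237/37) = 1 + 37/237 = 274/237
1 + 1/(274/237) = 1 + 237/274 = 511/274
39 + 1/(511/274) = 39 + 274/511 = 20203/511

20203/511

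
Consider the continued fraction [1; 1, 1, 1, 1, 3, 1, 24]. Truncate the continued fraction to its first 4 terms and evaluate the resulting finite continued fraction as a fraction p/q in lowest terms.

a_0 = 1: 1/1
a_1 = 1: 2/1
a_2 = 1: 3/2
a_3 = 1: 5/3

5/3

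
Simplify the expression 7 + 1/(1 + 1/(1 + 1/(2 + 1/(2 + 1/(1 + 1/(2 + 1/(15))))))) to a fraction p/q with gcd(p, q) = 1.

a_0 = 7: 7/1
a_1 = 1: 8/1
a_2 = 1: 15/2
a_3 = 2: 38/5
a_4 = 2: 91/12
a_5 = 1: 129/17
a_6 = 2: 349/46
a_7 = 15: 5364/707

5364/707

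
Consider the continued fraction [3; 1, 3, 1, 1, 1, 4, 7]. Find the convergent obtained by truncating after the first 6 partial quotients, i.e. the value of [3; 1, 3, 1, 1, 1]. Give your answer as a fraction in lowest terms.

Starting at the tail and folding back:
Start with 1.
1 + 1/(1/1) = 1 + 1/1 = 2/1
1 + 1/(2/1) = 1 + 1/2 = 3/2
3 + 1/(3/2) = 3 + 2/3 = 11/3
1 + 1/(11/3) = 1 + 3/11 = 14/11
3 + 1/(14/11) = 3 + 11/14 = 53/14

53/14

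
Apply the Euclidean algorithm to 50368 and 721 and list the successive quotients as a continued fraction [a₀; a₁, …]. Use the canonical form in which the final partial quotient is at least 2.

Apply division with remainder until the remainder is 0:
50368 ÷ 721 → quotient 69, remainder 619
721 ÷ 619 → quotient 1, remainder 102
619 ÷ 102 → quotient 6, remainder 7
102 ÷ 7 → quotient 14, remainder 4
7 ÷ 4 → quotient 1, remainder 3
4 ÷ 3 → quotient 1, remainder 1
3 ÷ 1 → quotient 3, remainder 0

[69; 1, 6, 14, 1, 1, 3]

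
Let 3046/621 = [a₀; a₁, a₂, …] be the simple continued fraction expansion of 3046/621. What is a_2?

9

3046 = 4·621 + 562, so a_0 = 4
621 = 1·562 + 59, so a_1 = 1
562 = 9·59 + 31, so a_2 = 9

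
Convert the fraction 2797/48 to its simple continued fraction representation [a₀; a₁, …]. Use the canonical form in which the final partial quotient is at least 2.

2797 = 58·48 + 13, so a_0 = 58
48 = 3·13 + 9, so a_1 = 3
13 = 1·9 + 4, so a_2 = 1
9 = 2·4 + 1, so a_3 = 2
4 = 4·1 + 0, so a_4 = 4

[58; 3, 1, 2, 4]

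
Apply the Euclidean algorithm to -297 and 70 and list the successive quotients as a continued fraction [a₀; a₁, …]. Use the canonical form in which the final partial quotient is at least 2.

[-5; 1, 3, 8, 2]

Apply division with remainder until the remainder is 0:
-297 = -5·70 + 53, so a_0 = -5
70 = 1·53 + 17, so a_1 = 1
53 = 3·17 + 2, so a_2 = 3
17 = 8·2 + 1, so a_3 = 8
2 = 2·1 + 0, so a_4 = 2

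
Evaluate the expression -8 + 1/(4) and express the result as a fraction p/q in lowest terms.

-31/4

a_0 = -8: -8/1
a_1 = 4: -31/4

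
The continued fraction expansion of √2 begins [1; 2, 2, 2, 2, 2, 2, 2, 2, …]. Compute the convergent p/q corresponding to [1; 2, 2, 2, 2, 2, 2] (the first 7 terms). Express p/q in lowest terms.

239/169

a_0 = 1: 1/1
a_1 = 2: 3/2
a_2 = 2: 7/5
a_3 = 2: 17/12
a_4 = 2: 41/29
a_5 = 2: 99/70
a_6 = 2: 239/169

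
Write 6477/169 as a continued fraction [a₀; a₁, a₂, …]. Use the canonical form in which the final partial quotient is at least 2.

[38; 3, 13, 1, 3]

6477 = 38·169 + 55, so a_0 = 38
169 = 3·55 + 4, so a_1 = 3
55 = 13·4 + 3, so a_2 = 13
4 = 1·3 + 1, so a_3 = 1
3 = 3·1 + 0, so a_4 = 3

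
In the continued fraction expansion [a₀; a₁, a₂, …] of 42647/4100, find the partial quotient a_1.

2

Repeatedly divide and take the remainder:
⌊42647/4100⌋ = 10, remainder 1647
⌊4100/1647⌋ = 2, remainder 806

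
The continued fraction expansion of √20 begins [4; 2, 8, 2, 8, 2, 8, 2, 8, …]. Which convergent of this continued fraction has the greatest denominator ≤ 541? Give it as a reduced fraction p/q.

a_0 = 4: 4/1  (≤ bound)
a_1 = 2: 9/2  (≤ bound)
a_2 = 8: 76/17  (≤ bound)
a_3 = 2: 161/36  (≤ bound)
a_4 = 8: 1364/305  (≤ bound)
a_5 = 2: 2889/646  (> 541, stop)

1364/305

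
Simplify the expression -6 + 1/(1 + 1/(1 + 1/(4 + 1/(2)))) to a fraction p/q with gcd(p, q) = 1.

-109/20

a_0 = -6: -6/1
a_1 = 1: -5/1
a_2 = 1: -11/2
a_3 = 4: -49/9
a_4 = 2: -109/20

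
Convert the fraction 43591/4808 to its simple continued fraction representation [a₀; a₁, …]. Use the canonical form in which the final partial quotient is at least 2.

[9; 15, 13, 1, 6, 1, 2]

43591 = 9·4808 + 319, so a_0 = 9
4808 = 15·319 + 23, so a_1 = 15
319 = 13·23 + 20, so a_2 = 13
23 = 1·20 + 3, so a_3 = 1
20 = 6·3 + 2, so a_4 = 6
3 = 1·2 + 1, so a_5 = 1
2 = 2·1 + 0, so a_6 = 2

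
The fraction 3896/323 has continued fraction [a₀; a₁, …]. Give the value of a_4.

2

Apply division with remainder until the remainder is 0:
⌊3896/323⌋ = 12, remainder 20
⌊323/20⌋ = 16, remainder 3
⌊20/3⌋ = 6, remainder 2
⌊3/2⌋ = 1, remainder 1
⌊2/1⌋ = 2, remainder 0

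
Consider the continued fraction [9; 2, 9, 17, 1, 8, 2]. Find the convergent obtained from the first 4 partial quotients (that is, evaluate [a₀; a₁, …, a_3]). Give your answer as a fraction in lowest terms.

Work from the innermost term outward:
Start with 17.
9 + 1/(17/1) = 9 + 1/17 = 154/17
2 + 1/(154/17) = 2 + 17/154 = 325/154
9 + 1/(325/154) = 9 + 154/325 = 3079/325

3079/325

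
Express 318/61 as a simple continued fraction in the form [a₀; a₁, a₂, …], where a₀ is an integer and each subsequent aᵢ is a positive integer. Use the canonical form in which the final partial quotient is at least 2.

[5; 4, 1, 2, 4]

318 ÷ 61 → quotient 5, remainder 13
61 ÷ 13 → quotient 4, remainder 9
13 ÷ 9 → quotient 1, remainder 4
9 ÷ 4 → quotient 2, remainder 1
4 ÷ 1 → quotient 4, remainder 0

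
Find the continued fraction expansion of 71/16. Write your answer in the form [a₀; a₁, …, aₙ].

71 ÷ 16 → quotient 4, remainder 7
16 ÷ 7 → quotient 2, remainder 2
7 ÷ 2 → quotient 3, remainder 1
2 ÷ 1 → quotient 2, remainder 0

[4; 2, 3, 2]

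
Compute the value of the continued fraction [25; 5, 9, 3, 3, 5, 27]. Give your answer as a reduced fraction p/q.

Collapse the nested fraction from the inside out:
Start with 27.
5 + 1/(27/1) = 5 + 1/27 = 136/27
3 + 1/(136/27) = 3 + 27/136 = 435/136
3 + 1/(435/136) = 3 + 136/435 = 1441/435
9 + 1/(1441/435) = 9 + 435/1441 = 13404/1441
5 + 1/(13404/1441) = 5 + 1441/13404 = 68461/13404
25 + 1/(68461/13404) = 25 + 13404/68461 = 1724929/68461

1724929/68461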